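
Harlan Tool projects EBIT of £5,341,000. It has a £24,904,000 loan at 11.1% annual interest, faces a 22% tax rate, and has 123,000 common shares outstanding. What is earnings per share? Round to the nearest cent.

Interest = £2,764,344.00, so EBT = £5,341,000 − £2,764,344.00 = £2,576,656.00.
After tax at 22%: net income = £2,576,656.00 × 0.78 = £2,009,791.68.
Per share: £2,009,791.68 / 123,000 shares = £16.34.

£16.34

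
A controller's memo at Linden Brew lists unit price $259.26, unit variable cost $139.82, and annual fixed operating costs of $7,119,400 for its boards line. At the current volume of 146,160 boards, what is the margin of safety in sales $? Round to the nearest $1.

Contribution margin per unit = $259.26 − $139.82 = $119.44. Break-even units = $7,119,400 ÷ $119.44 = 59,606.50; break-even revenue = 59,606.50 × $259.26 = $15,453,580.41.
Actual sales revenue = 146,160 × $259.26 = $37,893,441.60.
Margin of safety = $37,893,441.60 − $15,453,580.41 = $22,439,861.

$22,439,861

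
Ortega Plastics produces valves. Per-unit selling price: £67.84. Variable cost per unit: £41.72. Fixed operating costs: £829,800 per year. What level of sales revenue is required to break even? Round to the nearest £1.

Contribution margin per unit = £67.84 − £41.72 = £26.12, a CM ratio of £26.12 ÷ £67.84 = 0.3850.
Break-even sales = FC ÷ CM ratio = £829,800 × £67.84 / £26.12 = £2,155,193.

£2,155,193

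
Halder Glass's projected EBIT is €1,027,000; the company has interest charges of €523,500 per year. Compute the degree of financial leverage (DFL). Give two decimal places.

2.04

Annual interest charges come to €523,500.00.
Degree of financial leverage = EBIT / (EBIT − interest) = €1,027,000 / €503,500.00 = 2.0397.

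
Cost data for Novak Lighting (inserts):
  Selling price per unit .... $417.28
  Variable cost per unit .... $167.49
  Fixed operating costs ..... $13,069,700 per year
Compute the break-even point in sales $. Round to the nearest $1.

CM per unit = $417.28 − $167.49 = $249.79; CM ratio = $249.79 / $417.28 = 0.5986.
Break-even revenue = fixed costs × price ÷ CM = $13,069,700 × $417.28 ÷ $249.79 = $21,833,238.

$21,833,238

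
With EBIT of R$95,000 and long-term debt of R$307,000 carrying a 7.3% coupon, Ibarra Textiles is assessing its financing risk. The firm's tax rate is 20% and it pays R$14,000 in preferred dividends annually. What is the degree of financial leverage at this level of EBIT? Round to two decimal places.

Interest = R$22,411.00.
Pre-tax preferred-dividend burden = R$14,000 ÷ (1 − 0.20) = R$17,500.00.
DFL = EBIT ÷ [EBIT − I − D_p/(1−t)] = R$95,000 ÷ [R$95,000 − R$22,411.00 − R$17,500.00] = R$95,000 ÷ R$55,089.00 = 1.7245.

1.72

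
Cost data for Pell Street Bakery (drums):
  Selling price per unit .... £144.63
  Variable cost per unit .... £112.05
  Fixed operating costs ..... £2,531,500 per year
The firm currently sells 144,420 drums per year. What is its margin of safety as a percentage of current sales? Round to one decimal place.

46.2%

Each unit contributes £144.63 − £112.05 = £32.58. Break-even units = £2,531,500 ÷ £32.58 = 77,701.04; break-even revenue = 77,701.04 × £144.63 = £11,237,901.93.
Current sales = 144,420 × £144.63 = £20,887,464.60.
Margin of safety = (£20,887,464.60 − £11,237,901.93) ÷ £20,887,464.60 = 46.2%.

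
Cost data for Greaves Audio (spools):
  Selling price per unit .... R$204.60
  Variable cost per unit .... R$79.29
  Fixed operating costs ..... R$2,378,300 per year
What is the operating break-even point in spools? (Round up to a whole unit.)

18,980 spools

Unit CM = price − variable cost = R$204.60 − R$79.29 = R$125.31.
Break-even Q = R$2,378,300 / R$125.31 = 18,979.33 → 18,980 spools.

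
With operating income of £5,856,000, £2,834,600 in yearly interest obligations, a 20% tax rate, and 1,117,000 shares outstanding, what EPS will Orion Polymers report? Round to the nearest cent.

£2.16

Interest = £2,834,600.00, so EBT = £5,856,000 − £2,834,600.00 = £3,021,400.00.
After tax at 20%: net income = £3,021,400.00 × 0.80 = £2,417,120.00.
EPS = £2,417,120.00 ÷ 1,117,000 = £2.16.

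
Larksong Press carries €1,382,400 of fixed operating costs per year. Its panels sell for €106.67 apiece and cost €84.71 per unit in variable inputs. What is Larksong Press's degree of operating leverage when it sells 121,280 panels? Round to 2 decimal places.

2.08

Total contribution margin = 121,280 × €21.96 = €2,663,308.80.
Subtracting fixed costs: EBIT = €2,663,308.80 − €1,382,400 = €1,280,908.80.
So DOL = total CM / EBIT = €2,663,308.80 / €1,280,908.80 = 2.0792.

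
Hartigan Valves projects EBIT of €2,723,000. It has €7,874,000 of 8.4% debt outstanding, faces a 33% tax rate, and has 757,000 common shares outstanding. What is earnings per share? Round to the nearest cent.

Interest = €661,416.00, so EBT = €2,723,000 − €661,416.00 = €2,061,584.00.
Net income = €2,061,584.00 × (1 − 0.33) = €1,381,261.28.
Per share: €1,381,261.28 / 757,000 shares = €1.82.

€1.82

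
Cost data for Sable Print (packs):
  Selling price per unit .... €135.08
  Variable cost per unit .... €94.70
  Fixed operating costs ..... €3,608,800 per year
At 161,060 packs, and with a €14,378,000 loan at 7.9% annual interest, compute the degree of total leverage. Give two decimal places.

At 161,060 units, contribution = 161,060 × €40.38 = €6,503,602.80.
Operating income = contribution − fixed costs = €6,503,602.80 − €3,608,800 = €2,894,802.80. Interest = €1,135,862.00.
DOL = €6,503,602.80 ÷ €2,894,802.80 = 2.2466; DFL = €2,894,802.80 ÷ €1,758,940.80 = 1.6458.
DCL = DOL × DFL = 2.2466 × 1.6458 = 3.6975.

3.70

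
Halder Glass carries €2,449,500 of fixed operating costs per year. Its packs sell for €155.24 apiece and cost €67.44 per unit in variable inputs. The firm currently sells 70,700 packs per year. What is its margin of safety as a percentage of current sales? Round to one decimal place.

Each unit contributes €155.24 − €67.44 = €87.80. Break-even units = €2,449,500 ÷ €87.80 = 27,898.63; break-even revenue = 27,898.63 × €155.24 = €4,330,983.83.
Current sales = 70,700 × €155.24 = €10,975,468.00.
Margin of safety = (€10,975,468.00 − €4,330,983.83) ÷ €10,975,468.00 = 60.5%.

60.5%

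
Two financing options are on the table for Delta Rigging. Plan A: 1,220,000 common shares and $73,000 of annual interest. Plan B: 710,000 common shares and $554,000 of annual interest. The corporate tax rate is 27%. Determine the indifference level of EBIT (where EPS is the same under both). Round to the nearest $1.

$1,223,627

Set EPS_A = EPS_B: (EBIT − $73,000)(1 − 0.27) ÷ 1,220,000 = (EBIT − $554,000)(1 − 0.27) ÷ 710,000.
The (1 − t) factor cancels: (EBIT − 73,000) × 710,000 = (EBIT − 554,000) × 1,220,000.
EBIT × (1,220,000 − 710,000) = 554,000 × 1,220,000 − 73,000 × 710,000 = 624,050,000,000, so EBIT = 624,050,000,000 ÷ 510,000 = 1,223,627.45.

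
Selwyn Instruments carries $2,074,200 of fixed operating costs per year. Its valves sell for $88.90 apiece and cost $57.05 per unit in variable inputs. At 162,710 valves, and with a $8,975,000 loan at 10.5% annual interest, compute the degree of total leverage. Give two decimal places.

2.39

Total contribution margin = 162,710 × $31.85 = $5,182,313.50.
Operating income = contribution − fixed costs = $5,182,313.50 − $2,074,200 = $3,108,113.50. Interest = $942,375.00.
DOL = $5,182,313.50 ÷ $3,108,113.50 = 1.6674; DFL = $3,108,113.50 ÷ $2,165,738.50 = 1.4351.
DCL = DOL × DFL = 1.6674 × 1.4351 = 2.3929.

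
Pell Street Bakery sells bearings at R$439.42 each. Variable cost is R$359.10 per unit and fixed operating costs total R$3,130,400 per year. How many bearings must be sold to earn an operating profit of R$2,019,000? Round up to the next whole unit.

Unit CM = price − variable cost = R$439.42 − R$359.10 = R$80.32.
Required volume = (fixed costs + target profit) ÷ CM = (R$3,130,400 + R$2,019,000) ÷ R$80.32 = 64,111.06, so 64,112 bearings.

64,112 bearings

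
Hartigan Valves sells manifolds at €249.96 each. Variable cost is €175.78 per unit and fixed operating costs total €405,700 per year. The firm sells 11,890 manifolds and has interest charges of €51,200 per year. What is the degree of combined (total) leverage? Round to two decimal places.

2.07

Total contribution margin = 11,890 × €74.18 = €882,000.20.
EBIT = €882,000.20 − €405,700 = €476,300.20. Interest = €51,200.00.
DOL = €882,000.20 ÷ €476,300.20 = 1.8518; DFL = €476,300.20 ÷ €425,100.20 = 1.1204.
Combined leverage = 1.8518 × 1.1204 = 2.0748.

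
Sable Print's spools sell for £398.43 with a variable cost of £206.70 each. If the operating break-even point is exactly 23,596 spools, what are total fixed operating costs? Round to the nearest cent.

£4,524,061.08

Contribution margin per unit = £398.43 − £206.70 = £191.73.
Since BE = FC / CM, FC = 23,596 × £191.73 = £4,524,061.08.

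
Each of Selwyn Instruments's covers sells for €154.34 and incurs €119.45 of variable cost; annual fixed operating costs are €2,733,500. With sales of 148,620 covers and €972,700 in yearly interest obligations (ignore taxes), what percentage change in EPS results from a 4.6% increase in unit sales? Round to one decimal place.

Total contribution margin = 148,620 × €34.89 = €5,185,351.80.
Subtracting fixed costs: EBIT = €5,185,351.80 − €2,733,500 = €2,451,851.80.
Interest = €972,700.00, so EBIT − I = €1,479,151.80.
DCL = total CM / (EBIT − I) = €5,185,351.80 / €1,479,151.80 = 3.5056.
EPS therefore changes by 3.5056 × (+4.6%) = +16.1%.

+16.1%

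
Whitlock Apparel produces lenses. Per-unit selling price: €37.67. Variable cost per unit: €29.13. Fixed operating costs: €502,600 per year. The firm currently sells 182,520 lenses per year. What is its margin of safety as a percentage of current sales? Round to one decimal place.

67.8%

Contribution margin per unit = €37.67 − €29.13 = €8.54. Break-even units = €502,600 ÷ €8.54 = 58,852.46; break-even revenue = 58,852.46 × €37.67 = €2,216,972.13.
Actual sales revenue = 182,520 × €37.67 = €6,875,528.40.
Margin of safety = (€6,875,528.40 − €2,216,972.13) ÷ €6,875,528.40 = 67.8%.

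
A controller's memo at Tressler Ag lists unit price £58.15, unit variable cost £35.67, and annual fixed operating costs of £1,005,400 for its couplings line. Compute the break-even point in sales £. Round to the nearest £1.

CM per unit = £58.15 − £35.67 = £22.48; CM ratio = £22.48 / £58.15 = 0.3866.
Break-even sales = FC ÷ CM ratio = £1,005,400 × £58.15 / £22.48 = £2,600,712.

£2,600,712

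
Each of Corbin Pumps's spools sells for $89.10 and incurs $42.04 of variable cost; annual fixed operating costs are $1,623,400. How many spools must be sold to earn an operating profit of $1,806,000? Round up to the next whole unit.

72,873 spools

Contribution margin per unit = $89.10 − $42.04 = $47.06.
Required volume = (fixed costs + target profit) ÷ CM = ($1,623,400 + $1,806,000) ÷ $47.06 = 72,872.93, so 72,873 spools.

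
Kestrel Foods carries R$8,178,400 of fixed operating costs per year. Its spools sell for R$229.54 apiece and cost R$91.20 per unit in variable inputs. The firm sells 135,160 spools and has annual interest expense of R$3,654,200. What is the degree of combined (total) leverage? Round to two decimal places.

2.72

At 135,160 units, contribution = 135,160 × R$138.34 = R$18,698,034.40.
Operating income = contribution − fixed costs = R$18,698,034.40 − R$8,178,400 = R$10,519,634.40. Interest = R$3,654,200.00.
DOL = R$18,698,034.40 ÷ R$10,519,634.40 = 1.7774; DFL = R$10,519,634.40 ÷ R$6,865,434.40 = 1.5323.
Combined leverage = 1.7774 × 1.5323 = 2.7235.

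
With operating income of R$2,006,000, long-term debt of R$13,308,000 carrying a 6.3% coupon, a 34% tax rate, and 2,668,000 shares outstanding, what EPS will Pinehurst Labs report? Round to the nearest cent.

R$0.29

Pre-tax income = R$2,006,000 − R$838,404.00 = R$1,167,596.00.
Net income = R$1,167,596.00 × (1 − 0.34) = R$770,613.36.
Per share: R$770,613.36 / 2,668,000 shares = R$0.29.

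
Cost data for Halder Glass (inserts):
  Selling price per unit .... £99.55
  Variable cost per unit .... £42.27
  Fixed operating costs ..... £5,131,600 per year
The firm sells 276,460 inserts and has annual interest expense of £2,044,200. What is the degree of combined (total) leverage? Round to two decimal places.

1.83

Contribution at this volume is 276,460 × £57.28 = £15,835,628.80.
EBIT = £15,835,628.80 − £5,131,600 = £10,704,028.80. Interest = £2,044,200.00.
DOL = £15,835,628.80 ÷ £10,704,028.80 = 1.4794; DFL = £10,704,028.80 ÷ £8,659,828.80 = 1.2361.
Combined leverage = 1.4794 × 1.2361 = 1.8287.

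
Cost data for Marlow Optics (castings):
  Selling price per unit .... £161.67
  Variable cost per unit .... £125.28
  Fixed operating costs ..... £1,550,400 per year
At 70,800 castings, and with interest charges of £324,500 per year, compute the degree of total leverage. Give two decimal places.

At 70,800 units, contribution = 70,800 × £36.39 = £2,576,412.00.
Subtracting fixed costs: EBIT = £2,576,412.00 − £1,550,400 = £1,026,012.00. Interest = £324,500.00, so EBIT − I = £701,512.00.
Degree of total leverage = total CM / (EBIT − interest) = £2,576,412.00 / £701,512.00 = 3.6727.

3.67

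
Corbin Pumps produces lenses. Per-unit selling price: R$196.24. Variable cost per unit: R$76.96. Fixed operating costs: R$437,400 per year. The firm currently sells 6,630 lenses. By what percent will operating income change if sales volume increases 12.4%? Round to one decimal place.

+27.7%

Contribution at this volume is 6,630 × R$119.28 = R$790,826.40.
Subtracting fixed costs: EBIT = R$790,826.40 − R$437,400 = R$353,426.40.
DOL = contribution ÷ EBIT = R$790,826.40 ÷ R$353,426.40 = 2.2376.
%ΔEBIT = DOL × %ΔSales = 2.2376 × +12.4% = +27.7%.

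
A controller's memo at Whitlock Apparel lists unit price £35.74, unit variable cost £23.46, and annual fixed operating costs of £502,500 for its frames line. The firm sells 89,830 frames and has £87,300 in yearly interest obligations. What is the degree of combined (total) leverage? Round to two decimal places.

2.15

Total contribution margin = 89,830 × £12.28 = £1,103,112.40.
Subtracting fixed costs: EBIT = £1,103,112.40 − £502,500 = £600,612.40. Interest = £87,300.00, so EBIT − I = £513,312.40.
Degree of total leverage = total CM / (EBIT − interest) = £1,103,112.40 / £513,312.40 = 2.1490.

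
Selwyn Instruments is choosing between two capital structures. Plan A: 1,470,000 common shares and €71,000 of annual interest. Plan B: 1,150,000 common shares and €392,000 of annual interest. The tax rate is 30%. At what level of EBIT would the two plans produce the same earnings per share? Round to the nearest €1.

At indifference, (EBIT − 71,000)(1 − t)/1,470,000 = (EBIT − 392,000)(1 − t)/1,150,000.
Cancelling (1 − t) and cross-multiplying: 1,150,000·(EBIT − 71,000) = 1,470,000·(EBIT − 392,000).
Solving, EBIT = (392,000·1,470,000 − 71,000·1,150,000) / (1,470,000 − 1,150,000) = 494,590,000,000 / 320,000 = 1,545,593.75.

€1,545,594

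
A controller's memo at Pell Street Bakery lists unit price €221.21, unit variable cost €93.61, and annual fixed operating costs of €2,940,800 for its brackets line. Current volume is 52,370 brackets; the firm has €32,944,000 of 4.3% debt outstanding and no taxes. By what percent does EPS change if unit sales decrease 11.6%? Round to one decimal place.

At 52,370 units, contribution = 52,370 × €127.60 = €6,682,412.00.
Operating income = contribution − fixed costs = €6,682,412.00 − €2,940,800 = €3,741,612.00.
Interest = €1,416,592.00, so EBIT − I = €2,325,020.00.
DCL = total CM / (EBIT − I) = €6,682,412.00 / €2,325,020.00 = 2.8741.
EPS therefore changes by 2.8741 × (-11.6%) = -33.3%.

-33.3%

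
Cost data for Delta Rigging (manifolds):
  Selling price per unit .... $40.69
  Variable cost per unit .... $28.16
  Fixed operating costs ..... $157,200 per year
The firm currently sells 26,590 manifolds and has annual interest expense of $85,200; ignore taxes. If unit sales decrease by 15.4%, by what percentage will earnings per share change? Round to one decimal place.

Total contribution margin = 26,590 × $12.53 = $333,172.70.
EBIT = $333,172.70 − $157,200 = $175,972.70.
After interest of $85,200.00, pre-tax earnings = $90,772.70.
DCL = total CM / (EBIT − I) = $333,172.70 / $90,772.70 = 3.6704.
EPS therefore changes by 3.6704 × (-15.4%) = -56.5%.

-56.5%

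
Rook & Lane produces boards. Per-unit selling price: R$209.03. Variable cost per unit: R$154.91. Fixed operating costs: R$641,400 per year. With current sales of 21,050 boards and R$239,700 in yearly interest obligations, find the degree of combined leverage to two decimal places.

At 21,050 units, contribution = 21,050 × R$54.12 = R$1,139,226.00.
Subtracting fixed costs: EBIT = R$1,139,226.00 − R$641,400 = R$497,826.00. Interest = R$239,700.00.
DOL = R$1,139,226.00 ÷ R$497,826.00 = 2.2884; DFL = R$497,826.00 ÷ R$258,126.00 = 1.9286.
Combined leverage = 2.2884 × 1.9286 = 4.4134.

4.41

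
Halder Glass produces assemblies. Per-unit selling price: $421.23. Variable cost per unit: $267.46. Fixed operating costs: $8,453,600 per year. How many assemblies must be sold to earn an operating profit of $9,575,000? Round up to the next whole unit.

117,244 assemblies

Unit CM = price − variable cost = $421.23 − $267.46 = $153.77.
Need Q such that Q × $153.77 − $8,453,600 = $9,575,000, i.e. Q = $18,028,600 / $153.77 = 117,243.94 → 117,244.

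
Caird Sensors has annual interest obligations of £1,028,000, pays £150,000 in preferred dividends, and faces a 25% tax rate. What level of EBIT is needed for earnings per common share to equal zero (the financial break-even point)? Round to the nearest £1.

Preferred dividends are paid after tax, so their pre-tax equivalent is £150,000 ÷ (1 − 0.25) = £200,000.00.
Financial break-even EBIT = interest + D_p ÷ (1 − t) = £1,028,000 + £200,000.00 = £1,228,000.00.

£1,228,000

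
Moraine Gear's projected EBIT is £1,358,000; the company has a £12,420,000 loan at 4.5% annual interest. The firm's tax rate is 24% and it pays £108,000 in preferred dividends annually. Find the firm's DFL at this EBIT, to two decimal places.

2.07

Interest = £558,900.00.
Preferred dividends grossed up pre-tax: £108,000 / (1 − 0.24) = £142,105.26.
DFL = EBIT ÷ [EBIT − I − D_p/(1−t)] = £1,358,000 ÷ [£1,358,000 − £558,900.00 − £142,105.26] = £1,358,000 ÷ £656,994.74 = 2.0670.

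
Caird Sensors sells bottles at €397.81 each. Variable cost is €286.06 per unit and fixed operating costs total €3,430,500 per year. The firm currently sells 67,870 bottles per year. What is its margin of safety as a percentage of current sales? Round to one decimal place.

Unit CM = price − variable cost = €397.81 − €286.06 = €111.75. Break-even units = €3,430,500 ÷ €111.75 = 30,697.99; break-even revenue = 30,697.99 × €397.81 = €12,211,966.04.
Actual sales revenue = 67,870 × €397.81 = €26,999,364.70.
Margin of safety = (€26,999,364.70 − €12,211,966.04) ÷ €26,999,364.70 = 54.8%.

54.8%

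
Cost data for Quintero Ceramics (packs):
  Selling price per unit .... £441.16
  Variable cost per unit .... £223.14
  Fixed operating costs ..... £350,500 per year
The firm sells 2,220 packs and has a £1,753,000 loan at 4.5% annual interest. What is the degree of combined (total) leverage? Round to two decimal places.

8.86

Contribution at this volume is 2,220 × £218.02 = £484,004.40.
Subtracting fixed costs: EBIT = £484,004.40 − £350,500 = £133,504.40. Interest = £78,885.00, so EBIT − I = £54,619.40.
DCL = contribution ÷ (EBIT − I) = £484,004.40 ÷ £54,619.40 = 8.8614.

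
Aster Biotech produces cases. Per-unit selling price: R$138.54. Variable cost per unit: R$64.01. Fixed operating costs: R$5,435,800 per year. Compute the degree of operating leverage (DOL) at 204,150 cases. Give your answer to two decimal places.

1.56

Contribution at this volume is 204,150 × R$74.53 = R$15,215,299.50.
Subtracting fixed costs: EBIT = R$15,215,299.50 − R$5,435,800 = R$9,779,499.50.
So DOL = total CM / EBIT = R$15,215,299.50 / R$9,779,499.50 = 1.5558.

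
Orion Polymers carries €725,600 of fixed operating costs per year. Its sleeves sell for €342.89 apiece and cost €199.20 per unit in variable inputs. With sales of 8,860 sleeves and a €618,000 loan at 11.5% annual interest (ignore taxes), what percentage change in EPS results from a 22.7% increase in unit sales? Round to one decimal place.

+60.7%

Contribution at this volume is 8,860 × €143.69 = €1,273,093.40.
EBIT = €1,273,093.40 − €725,600 = €547,493.40.
After interest of €71,070.00, pre-tax earnings = €476,423.40.
DCL = total CM / (EBIT − I) = €1,273,093.40 / €476,423.40 = 2.6722.
EPS therefore changes by 2.6722 × (+22.7%) = +60.7%.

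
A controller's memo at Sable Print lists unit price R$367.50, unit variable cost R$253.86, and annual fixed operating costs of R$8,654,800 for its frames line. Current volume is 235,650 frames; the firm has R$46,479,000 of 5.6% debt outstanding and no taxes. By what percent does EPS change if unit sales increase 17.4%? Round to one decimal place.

+30.0%

Contribution at this volume is 235,650 × R$113.64 = R$26,779,266.00.
Subtracting fixed costs: EBIT = R$26,779,266.00 − R$8,654,800 = R$18,124,466.00.
After interest of R$2,602,824.00, pre-tax earnings = R$15,521,642.00.
Degree of combined leverage = contribution ÷ (EBIT − I) = R$26,779,266.00 ÷ R$15,521,642.00 = 1.7253.
EPS therefore changes by 1.7253 × (+17.4%) = +30.0%.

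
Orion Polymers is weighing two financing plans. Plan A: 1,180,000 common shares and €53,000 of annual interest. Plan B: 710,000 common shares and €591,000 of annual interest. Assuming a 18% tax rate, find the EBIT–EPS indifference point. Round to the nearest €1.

Set EPS_A = EPS_B: (EBIT − €53,000)(1 − 0.18) ÷ 1,180,000 = (EBIT − €591,000)(1 − 0.18) ÷ 710,000.
The (1 − t) factor cancels: (EBIT − 53,000) × 710,000 = (EBIT − 591,000) × 1,180,000.
Solving, EBIT = (591,000·1,180,000 − 53,000·710,000) / (1,180,000 − 710,000) = 659,750,000,000 / 470,000 = 1,403,723.40.

€1,403,723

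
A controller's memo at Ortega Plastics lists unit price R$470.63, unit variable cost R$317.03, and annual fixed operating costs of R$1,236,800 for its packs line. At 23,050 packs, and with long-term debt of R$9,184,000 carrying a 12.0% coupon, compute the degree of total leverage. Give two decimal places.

At 23,050 units, contribution = 23,050 × R$153.60 = R$3,540,480.00.
Operating income = contribution − fixed costs = R$3,540,480.00 − R$1,236,800 = R$2,303,680.00. Interest = R$1,102,080.00.
DOL = R$3,540,480.00 ÷ R$2,303,680.00 = 1.5369; DFL = R$2,303,680.00 ÷ R$1,201,600.00 = 1.9172.
DCL = DOL × DFL = 1.5369 × 1.9172 = 2.9465.

2.95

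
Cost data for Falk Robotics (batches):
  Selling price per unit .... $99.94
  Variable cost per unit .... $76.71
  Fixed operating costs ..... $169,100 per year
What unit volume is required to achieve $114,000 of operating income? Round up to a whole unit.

12,187 batches

Each unit contributes $99.94 − $76.71 = $23.23.
Units = (FC + target) / CM = ($169,100 + $114,000) / $23.23 = 12,186.83, so 12,187 batches.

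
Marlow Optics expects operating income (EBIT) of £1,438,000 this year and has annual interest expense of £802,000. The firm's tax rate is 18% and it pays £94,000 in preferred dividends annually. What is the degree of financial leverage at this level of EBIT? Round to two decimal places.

Interest = £802,000.00.
Pre-tax preferred-dividend burden = £94,000 ÷ (1 − 0.18) = £114,634.15.
DFL = EBIT ÷ [EBIT − I − D_p/(1−t)] = £1,438,000 ÷ [£1,438,000 − £802,000.00 − £114,634.15] = £1,438,000 ÷ £521,365.85 = 2.7581.

2.76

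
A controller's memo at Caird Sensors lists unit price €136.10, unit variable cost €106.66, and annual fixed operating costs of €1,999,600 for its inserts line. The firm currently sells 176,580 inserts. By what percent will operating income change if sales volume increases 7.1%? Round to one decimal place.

Contribution at this volume is 176,580 × €29.44 = €5,198,515.20.
EBIT = €5,198,515.20 − €1,999,600 = €3,198,915.20.
Degree of operating leverage = €5,198,515.20 / €3,198,915.20 = 1.6251.
So EBIT moves 1.6251 × (+7.1%) = +11.5%.

+11.5%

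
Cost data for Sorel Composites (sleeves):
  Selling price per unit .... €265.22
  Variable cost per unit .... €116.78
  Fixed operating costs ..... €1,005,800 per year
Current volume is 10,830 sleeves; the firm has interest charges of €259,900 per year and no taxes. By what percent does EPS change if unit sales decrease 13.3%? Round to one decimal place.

-62.5%

At 10,830 units, contribution = 10,830 × €148.44 = €1,607,605.20.
Subtracting fixed costs: EBIT = €1,607,605.20 − €1,005,800 = €601,805.20.
Interest = €259,900.00, so EBIT − I = €341,905.20.
DCL = total CM / (EBIT − I) = €1,607,605.20 / €341,905.20 = 4.7019.
EPS therefore changes by 4.7019 × (-13.3%) = -62.5%.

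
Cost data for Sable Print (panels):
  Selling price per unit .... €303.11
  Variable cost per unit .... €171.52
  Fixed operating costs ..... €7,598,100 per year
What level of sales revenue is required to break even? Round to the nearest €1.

Contribution margin per unit = €303.11 − €171.52 = €131.59, a CM ratio of €131.59 ÷ €303.11 = 0.4341.
Break-even revenue = fixed costs × price ÷ CM = €7,598,100 × €303.11 ÷ €131.59 = €17,501,787.

€17,501,787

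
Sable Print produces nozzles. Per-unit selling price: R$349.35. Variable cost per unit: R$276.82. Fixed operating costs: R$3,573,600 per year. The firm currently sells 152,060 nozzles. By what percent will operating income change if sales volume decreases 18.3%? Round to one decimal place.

Total contribution margin = 152,060 × R$72.53 = R$11,028,911.80.
Subtracting fixed costs: EBIT = R$11,028,911.80 − R$3,573,600 = R$7,455,311.80.
Degree of operating leverage = R$11,028,911.80 / R$7,455,311.80 = 1.4793.
%ΔEBIT = DOL × %ΔSales = 1.4793 × -18.3% = -27.1%.

-27.1%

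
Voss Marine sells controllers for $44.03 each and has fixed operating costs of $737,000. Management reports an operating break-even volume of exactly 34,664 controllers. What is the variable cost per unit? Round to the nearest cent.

Contribution per unit must be FC / Q = $737,000 / 34,664 = $21.2613.
Variable cost per unit = $44.03 − $21.2613 = $22.77.

$22.77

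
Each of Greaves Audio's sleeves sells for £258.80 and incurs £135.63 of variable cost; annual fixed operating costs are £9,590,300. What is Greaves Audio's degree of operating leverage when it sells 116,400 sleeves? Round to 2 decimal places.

3.02

At 116,400 units, contribution = 116,400 × £123.17 = £14,336,988.00.
Operating income = contribution − fixed costs = £14,336,988.00 − £9,590,300 = £4,746,688.00.
So DOL = total CM / EBIT = £14,336,988.00 / £4,746,688.00 = 3.0204.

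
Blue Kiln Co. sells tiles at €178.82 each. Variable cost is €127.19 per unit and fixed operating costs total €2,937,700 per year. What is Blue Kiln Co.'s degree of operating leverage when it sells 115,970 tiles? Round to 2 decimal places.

1.96

At 115,970 units, contribution = 115,970 × €51.63 = €5,987,531.10.
Subtracting fixed costs: EBIT = €5,987,531.10 − €2,937,700 = €3,049,831.10.
Degree of operating leverage = €5,987,531.10 / €3,049,831.10 = 1.9632.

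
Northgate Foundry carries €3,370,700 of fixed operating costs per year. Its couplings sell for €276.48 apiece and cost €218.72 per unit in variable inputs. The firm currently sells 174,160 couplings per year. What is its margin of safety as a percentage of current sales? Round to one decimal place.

Unit CM = price − variable cost = €276.48 − €218.72 = €57.76. Break-even units = €3,370,700 ÷ €57.76 = 58,356.99; break-even revenue = 58,356.99 × €276.48 = €16,134,541.83.
Current sales = 174,160 × €276.48 = €48,151,756.80.
Margin of safety = (€48,151,756.80 − €16,134,541.83) ÷ €48,151,756.80 = 66.5%.

66.5%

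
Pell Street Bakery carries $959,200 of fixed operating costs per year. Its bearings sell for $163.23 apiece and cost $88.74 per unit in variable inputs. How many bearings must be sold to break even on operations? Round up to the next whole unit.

12,877 bearings

Contribution margin per unit = $163.23 − $88.74 = $74.49.
Break-even volume = fixed costs ÷ CM per unit = $959,200 ÷ $74.49 = 12,876.90, so 12,877 bearings.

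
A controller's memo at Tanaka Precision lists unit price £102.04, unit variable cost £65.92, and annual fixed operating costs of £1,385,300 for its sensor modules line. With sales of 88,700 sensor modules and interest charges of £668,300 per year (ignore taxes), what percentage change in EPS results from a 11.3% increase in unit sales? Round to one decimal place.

Total contribution margin = 88,700 × £36.12 = £3,203,844.00.
EBIT = £3,203,844.00 − £1,385,300 = £1,818,544.00.
After interest of £668,300.00, pre-tax earnings = £1,150,244.00.
DCL = total CM / (EBIT − I) = £3,203,844.00 / £1,150,244.00 = 2.7854.
EPS therefore changes by 2.7854 × (+11.3%) = +31.5%.

+31.5%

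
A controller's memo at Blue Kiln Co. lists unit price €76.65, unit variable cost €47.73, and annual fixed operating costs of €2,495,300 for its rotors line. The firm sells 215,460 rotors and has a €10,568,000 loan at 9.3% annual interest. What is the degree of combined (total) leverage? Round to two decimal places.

Total contribution margin = 215,460 × €28.92 = €6,231,103.20.
Operating income = contribution − fixed costs = €6,231,103.20 − €2,495,300 = €3,735,803.20. Interest = €982,824.00.
DOL = €6,231,103.20 ÷ €3,735,803.20 = 1.6679; DFL = €3,735,803.20 ÷ €2,752,979.20 = 1.3570.
DCL = DOL × DFL = 1.6679 × 1.3570 = 2.2633.

2.26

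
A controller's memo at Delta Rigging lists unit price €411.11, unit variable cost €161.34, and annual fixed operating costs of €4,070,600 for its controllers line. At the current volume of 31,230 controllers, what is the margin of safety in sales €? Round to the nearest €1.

Contribution margin per unit = €411.11 − €161.34 = €249.77. Break-even units = €4,070,600 ÷ €249.77 = 16,297.39; break-even revenue = 16,297.39 × €411.11 = €6,700,021.48.
Actual sales revenue = 31,230 × €411.11 = €12,838,965.30.
Margin of safety = €12,838,965.30 − €6,700,021.48 = €6,138,944.

€6,138,944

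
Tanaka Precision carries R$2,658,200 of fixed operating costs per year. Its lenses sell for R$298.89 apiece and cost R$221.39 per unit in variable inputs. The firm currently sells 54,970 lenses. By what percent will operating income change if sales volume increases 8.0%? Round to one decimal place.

Contribution at this volume is 54,970 × R$77.50 = R$4,260,175.00.
Operating income = contribution − fixed costs = R$4,260,175.00 − R$2,658,200 = R$1,601,975.00.
Degree of operating leverage = R$4,260,175.00 / R$1,601,975.00 = 2.6593.
%ΔEBIT = DOL × %ΔSales = 2.6593 × +8.0% = +21.3%.

+21.3%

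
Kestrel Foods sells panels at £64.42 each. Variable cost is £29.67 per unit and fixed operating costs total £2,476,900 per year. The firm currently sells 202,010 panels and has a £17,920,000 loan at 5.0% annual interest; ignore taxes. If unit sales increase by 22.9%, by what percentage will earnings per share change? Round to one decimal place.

Total contribution margin = 202,010 × £34.75 = £7,019,847.50.
Subtracting fixed costs: EBIT = £7,019,847.50 − £2,476,900 = £4,542,947.50.
After interest of £896,000.00, pre-tax earnings = £3,646,947.50.
DCL = total CM / (EBIT − I) = £7,019,847.50 / £3,646,947.50 = 1.9249.
%ΔEPS = DCL × %ΔSales = 1.9249 × +22.9% = +44.1%.

+44.1%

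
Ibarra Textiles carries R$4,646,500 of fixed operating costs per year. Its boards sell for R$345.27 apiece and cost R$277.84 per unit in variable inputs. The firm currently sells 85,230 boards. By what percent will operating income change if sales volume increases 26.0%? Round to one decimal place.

At 85,230 units, contribution = 85,230 × R$67.43 = R$5,747,058.90.
Operating income = contribution − fixed costs = R$5,747,058.90 − R$4,646,500 = R$1,100,558.90.
DOL = contribution ÷ EBIT = R$5,747,058.90 ÷ R$1,100,558.90 = 5.2219.
%ΔEBIT = DOL × %ΔSales = 5.2219 × +26.0% = +135.8%.

+135.8%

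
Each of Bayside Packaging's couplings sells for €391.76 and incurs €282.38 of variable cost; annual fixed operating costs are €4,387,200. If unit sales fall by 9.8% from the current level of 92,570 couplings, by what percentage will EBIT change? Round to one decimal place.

Contribution at this volume is 92,570 × €109.38 = €10,125,306.60.
EBIT = €10,125,306.60 − €4,387,200 = €5,738,106.60.
DOL = contribution ÷ EBIT = €10,125,306.60 ÷ €5,738,106.60 = 1.7646.
Operating income changes by 1.7646 × -9.8% = -17.3%.

-17.3%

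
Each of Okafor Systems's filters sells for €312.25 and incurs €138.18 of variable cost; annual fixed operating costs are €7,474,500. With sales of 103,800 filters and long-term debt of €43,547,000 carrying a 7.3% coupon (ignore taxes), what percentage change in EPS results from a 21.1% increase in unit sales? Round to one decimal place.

+51.4%

At 103,800 units, contribution = 103,800 × €174.07 = €18,068,466.00.
EBIT = €18,068,466.00 − €7,474,500 = €10,593,966.00.
After interest of €3,178,931.00, pre-tax earnings = €7,415,035.00.
DCL = total CM / (EBIT − I) = €18,068,466.00 / €7,415,035.00 = 2.4367.
%ΔEPS = DCL × %ΔSales = 2.4367 × +21.1% = +51.4%.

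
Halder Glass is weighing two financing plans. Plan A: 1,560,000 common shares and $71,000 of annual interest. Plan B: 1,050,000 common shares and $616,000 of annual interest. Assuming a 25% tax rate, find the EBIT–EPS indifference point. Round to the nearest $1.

$1,738,059

At indifference, (EBIT − 71,000)(1 − t)/1,560,000 = (EBIT − 616,000)(1 − t)/1,050,000.
The (1 − t) factor cancels: (EBIT − 71,000) × 1,050,000 = (EBIT − 616,000) × 1,560,000.
Solving, EBIT = (616,000·1,560,000 − 71,000·1,050,000) / (1,560,000 − 1,050,000) = 886,410,000,000 / 510,000 = 1,738,058.82.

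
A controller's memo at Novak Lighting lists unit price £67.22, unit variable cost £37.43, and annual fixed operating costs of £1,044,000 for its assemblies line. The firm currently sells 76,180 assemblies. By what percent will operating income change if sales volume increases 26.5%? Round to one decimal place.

+49.1%

Contribution at this volume is 76,180 × £29.79 = £2,269,402.20.
Operating income = contribution − fixed costs = £2,269,402.20 − £1,044,000 = £1,225,402.20.
Degree of operating leverage = £2,269,402.20 / £1,225,402.20 = 1.8520.
%ΔEBIT = DOL × %ΔSales = 1.8520 × +26.5% = +49.1%.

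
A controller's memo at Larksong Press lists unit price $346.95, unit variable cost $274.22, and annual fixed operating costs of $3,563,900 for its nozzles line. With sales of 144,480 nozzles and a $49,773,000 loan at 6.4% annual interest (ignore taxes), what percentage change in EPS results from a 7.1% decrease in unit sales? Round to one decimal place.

At 144,480 units, contribution = 144,480 × $72.73 = $10,508,030.40.
Subtracting fixed costs: EBIT = $10,508,030.40 − $3,563,900 = $6,944,130.40.
Interest = $3,185,472.00, so EBIT − I = $3,758,658.40.
Degree of combined leverage = contribution ÷ (EBIT − I) = $10,508,030.40 ÷ $3,758,658.40 = 2.7957.
EPS therefore changes by 2.7957 × (-7.1%) = -19.8%.

-19.8%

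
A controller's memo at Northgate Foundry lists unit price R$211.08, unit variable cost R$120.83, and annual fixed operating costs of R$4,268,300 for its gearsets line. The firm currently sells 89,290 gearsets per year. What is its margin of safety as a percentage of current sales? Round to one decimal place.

Contribution margin per unit = R$211.08 − R$120.83 = R$90.25. Break-even units = R$4,268,300 ÷ R$90.25 = 47,294.18; break-even revenue = 47,294.18 × R$211.08 = R$9,982,856.11.
Actual sales revenue = 89,290 × R$211.08 = R$18,847,333.20.
Margin of safety = (R$18,847,333.20 − R$9,982,856.11) ÷ R$18,847,333.20 = 47.0%.

47.0%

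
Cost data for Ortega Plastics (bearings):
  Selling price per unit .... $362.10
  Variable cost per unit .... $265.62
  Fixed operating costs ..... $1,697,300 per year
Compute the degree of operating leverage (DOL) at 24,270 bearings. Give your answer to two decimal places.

Total contribution margin = 24,270 × $96.48 = $2,341,569.60.
EBIT = $2,341,569.60 − $1,697,300 = $644,269.60.
DOL = contribution ÷ EBIT = $2,341,569.60 ÷ $644,269.60 = 3.6345.

3.63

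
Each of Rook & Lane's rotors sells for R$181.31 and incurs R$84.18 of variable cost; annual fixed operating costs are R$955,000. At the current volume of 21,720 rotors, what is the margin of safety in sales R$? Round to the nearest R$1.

R$2,155,380

Each unit contributes R$181.31 − R$84.18 = R$97.13. Break-even units = R$955,000 ÷ R$97.13 = 9,832.18; break-even revenue = 9,832.18 × R$181.31 = R$1,782,673.22.
Actual sales revenue = 21,720 × R$181.31 = R$3,938,053.20.
Margin of safety = R$3,938,053.20 − R$1,782,673.22 = R$2,155,380.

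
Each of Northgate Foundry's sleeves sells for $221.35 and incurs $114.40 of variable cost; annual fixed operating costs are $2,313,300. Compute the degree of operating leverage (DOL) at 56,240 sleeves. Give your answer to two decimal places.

1.62

At 56,240 units, contribution = 56,240 × $106.95 = $6,014,868.00.
Subtracting fixed costs: EBIT = $6,014,868.00 − $2,313,300 = $3,701,568.00.
Degree of operating leverage = $6,014,868.00 / $3,701,568.00 = 1.6250.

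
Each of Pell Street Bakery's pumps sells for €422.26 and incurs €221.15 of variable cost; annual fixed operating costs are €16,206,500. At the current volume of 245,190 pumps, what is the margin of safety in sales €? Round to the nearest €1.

€69,506,001

Each unit contributes €422.26 − €221.15 = €201.11. Break-even units = €16,206,500 ÷ €201.11 = 80,585.25; break-even revenue = 80,585.25 × €422.26 = €34,027,928.45.
Actual sales revenue = 245,190 × €422.26 = €103,533,929.40.
Margin of safety = €103,533,929.40 − €34,027,928.45 = €69,506,001.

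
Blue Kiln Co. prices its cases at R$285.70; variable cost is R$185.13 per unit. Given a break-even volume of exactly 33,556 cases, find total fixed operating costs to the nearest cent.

R$3,374,726.92

Contribution margin per unit = R$285.70 − R$185.13 = R$100.57.
Since BE = FC / CM, FC = 33,556 × R$100.57 = R$3,374,726.92.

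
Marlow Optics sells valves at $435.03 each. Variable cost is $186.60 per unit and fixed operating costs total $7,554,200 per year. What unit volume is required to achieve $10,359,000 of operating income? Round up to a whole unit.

72,106 valves

Each unit contributes $435.03 − $186.60 = $248.43.
Required volume = (fixed costs + target profit) ÷ CM = ($7,554,200 + $10,359,000) ÷ $248.43 = 72,105.62, so 72,106 valves.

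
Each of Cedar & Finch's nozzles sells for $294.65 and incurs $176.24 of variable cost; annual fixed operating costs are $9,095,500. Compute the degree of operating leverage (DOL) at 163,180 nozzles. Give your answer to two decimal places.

1.89

At 163,180 units, contribution = 163,180 × $118.41 = $19,322,143.80.
Subtracting fixed costs: EBIT = $19,322,143.80 − $9,095,500 = $10,226,643.80.
So DOL = total CM / EBIT = $19,322,143.80 / $10,226,643.80 = 1.8894.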